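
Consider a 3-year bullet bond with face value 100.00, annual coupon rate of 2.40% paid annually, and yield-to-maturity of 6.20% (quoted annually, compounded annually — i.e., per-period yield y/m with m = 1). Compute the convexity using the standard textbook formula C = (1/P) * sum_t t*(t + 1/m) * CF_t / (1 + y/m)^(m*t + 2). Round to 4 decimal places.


Answer: Convexity = 10.2909

Derivation:
Coupon per period c = face * coupon_rate / m = 2.400000
Periods per year m = 1; per-period yield y/m = 0.062000
Number of cashflows N = 3
Cashflows (t years, CF_t, discount factor 1/(1+y/m)^(m*t), PV):
  t = 1.0000: CF_t = 2.400000, DF = 0.941620, PV = 2.259887
  t = 2.0000: CF_t = 2.400000, DF = 0.886647, PV = 2.127954
  t = 3.0000: CF_t = 102.400000, DF = 0.834885, PV = 85.492183
Price P = sum_t PV_t = 89.880024
Convexity numerator sum_t t*(t + 1/m) * CF_t / (1+y/m)^(m*t + 2):
  t = 1.0000: term = 4.007446
  t = 2.0000: term = 11.320469
  t = 3.0000: term = 909.617106
Convexity = (1/P) * sum = 924.945021 / 89.880024 = 10.290885


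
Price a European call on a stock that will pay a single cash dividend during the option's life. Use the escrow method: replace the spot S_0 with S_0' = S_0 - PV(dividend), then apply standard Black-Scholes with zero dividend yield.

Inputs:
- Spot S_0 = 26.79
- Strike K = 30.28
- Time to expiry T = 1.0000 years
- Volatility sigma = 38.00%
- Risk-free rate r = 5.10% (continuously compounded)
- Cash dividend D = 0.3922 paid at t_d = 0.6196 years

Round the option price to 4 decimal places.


Answer: Price = 3.0797

Derivation:
PV(D) = D * exp(-r * t_d) = 0.3922 * 0.96889445 = 0.38000040
S_0' = S_0 - PV(D) = 26.7900 - 0.38000040 = 26.40999960
d1 = (ln(S_0'/K) + (r + sigma^2/2)*T) / (sigma*sqrt(T)) = -0.03564399
d2 = d1 - sigma*sqrt(T) = -0.41564399
exp(-rT) = 0.95027867
N(d1) = 0.48578311; N(d2) = 0.33883526
C = S_0' * N(d1) - K * exp(-rT) * N(d2) = 26.40999960 * 0.48578311 - 30.2800 * 0.95027867 * 0.33883526 = 3.0797


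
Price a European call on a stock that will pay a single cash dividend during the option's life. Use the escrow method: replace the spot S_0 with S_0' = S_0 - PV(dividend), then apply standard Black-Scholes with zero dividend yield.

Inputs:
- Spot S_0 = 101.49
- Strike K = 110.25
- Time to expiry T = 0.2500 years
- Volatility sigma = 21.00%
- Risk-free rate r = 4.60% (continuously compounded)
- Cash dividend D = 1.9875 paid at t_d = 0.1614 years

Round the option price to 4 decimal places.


PV(D) = D * exp(-r * t_d) = 1.9875 * 0.99260309 = 1.97279865
S_0' = S_0 - PV(D) = 101.4900 - 1.97279865 = 99.51720135
d1 = (ln(S_0'/K) + (r + sigma^2/2)*T) / (sigma*sqrt(T)) = -0.81340483
d2 = d1 - sigma*sqrt(T) = -0.91840483
exp(-rT) = 0.98856587
N(d1) = 0.20799300; N(d2) = 0.17920348
C = S_0' * N(d1) - K * exp(-rT) * N(d2) = 99.51720135 * 0.20799300 - 110.2500 * 0.98856587 * 0.17920348 = 1.1676

Answer: Price = 1.1676


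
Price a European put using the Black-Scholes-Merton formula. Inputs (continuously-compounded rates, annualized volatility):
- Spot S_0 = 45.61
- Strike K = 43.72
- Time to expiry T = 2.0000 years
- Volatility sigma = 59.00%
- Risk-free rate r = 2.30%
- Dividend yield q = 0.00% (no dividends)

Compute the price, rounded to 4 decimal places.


d1 = (ln(S/K) + (r - q + 0.5*sigma^2) * T) / (sigma * sqrt(T)) = 0.52304488
d2 = d1 - sigma * sqrt(T) = -0.31134112
exp(-rT) = 0.95504196; exp(-qT) = 1.00000000
P = K * exp(-rT) * N(-d2) - S_0 * exp(-qT) * N(-d1)
N(-d1) = 0.30047151; N(-d2) = 0.62222934
P = 43.7200 * 0.95504196 * 0.62222934 - 45.6100 * 1.00000000 * 0.30047151 = 12.2763

Answer: Price = 12.2763


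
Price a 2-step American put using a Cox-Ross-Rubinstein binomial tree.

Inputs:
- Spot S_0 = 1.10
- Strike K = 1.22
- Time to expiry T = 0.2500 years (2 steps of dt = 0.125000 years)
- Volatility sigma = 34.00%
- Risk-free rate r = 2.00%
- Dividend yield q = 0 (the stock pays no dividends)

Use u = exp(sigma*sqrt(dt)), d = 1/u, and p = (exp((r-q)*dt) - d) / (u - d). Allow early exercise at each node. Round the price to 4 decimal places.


Answer: Price = V(0,0) = 0.1566

Derivation:
dt = T/N = 0.125000
u = exp(sigma*sqrt(dt)) = 1.127732; d = 1/u = 0.886736
p = (exp((r-q)*dt) - d) / (u - d) = 0.480371
Discount per step: exp(-r*dt) = 0.997503
Stock lattice S(k, i) with i counting down-moves:
  k=0: S(0,0) = 1.1000
  k=1: S(1,0) = 1.2405; S(1,1) = 0.9754
  k=2: S(2,0) = 1.3990; S(2,1) = 1.1000; S(2,2) = 0.8649
Terminal payoffs V(N, i) = max(K - S_T, 0):
  V(2,0) = 0.000000; V(2,1) = 0.120000; V(2,2) = 0.355070
Backward induction: V(k, i) = exp(-r*dt) * [p * V(k+1, i) + (1-p) * V(k+1, i+1)]; then take max(V_cont, immediate exercise) for American.
  V(1,0) = exp(-r*dt) * [p*0.000000 + (1-p)*0.120000] = 0.062200; exercise = 0.000000; V(1,0) = max -> 0.062200
  V(1,1) = exp(-r*dt) * [p*0.120000 + (1-p)*0.355070] = 0.241544; exercise = 0.244591; V(1,1) = max -> 0.244591
  V(0,0) = exp(-r*dt) * [p*0.062200 + (1-p)*0.244591] = 0.156583; exercise = 0.120000; V(0,0) = max -> 0.156583


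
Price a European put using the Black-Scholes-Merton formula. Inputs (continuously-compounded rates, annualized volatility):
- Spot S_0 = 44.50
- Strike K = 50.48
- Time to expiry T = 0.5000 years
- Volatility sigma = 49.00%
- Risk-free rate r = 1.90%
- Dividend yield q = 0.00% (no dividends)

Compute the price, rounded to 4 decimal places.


d1 = (ln(S/K) + (r - q + 0.5*sigma^2) * T) / (sigma * sqrt(T)) = -0.16324939
d2 = d1 - sigma * sqrt(T) = -0.50973172
exp(-rT) = 0.99054498; exp(-qT) = 1.00000000
P = K * exp(-rT) * N(-d2) - S_0 * exp(-qT) * N(-d1)
N(-d1) = 0.56483896; N(-d2) = 0.69488029
P = 50.4800 * 0.99054498 * 0.69488029 - 44.5000 * 1.00000000 * 0.56483896 = 9.6106

Answer: Price = 9.6106


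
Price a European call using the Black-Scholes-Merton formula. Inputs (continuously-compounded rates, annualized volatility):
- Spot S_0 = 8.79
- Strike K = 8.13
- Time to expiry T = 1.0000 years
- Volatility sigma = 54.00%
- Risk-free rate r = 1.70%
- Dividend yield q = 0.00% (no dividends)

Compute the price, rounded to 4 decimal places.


Answer: Price = 2.2115

Derivation:
d1 = (ln(S/K) + (r - q + 0.5*sigma^2) * T) / (sigma * sqrt(T)) = 0.44602553
d2 = d1 - sigma * sqrt(T) = -0.09397447
exp(-rT) = 0.98314368; exp(-qT) = 1.00000000
C = S_0 * exp(-qT) * N(d1) - K * exp(-rT) * N(d2)
N(d1) = 0.67221060; N(d2) = 0.46256472
C = 8.7900 * 1.00000000 * 0.67221060 - 8.1300 * 0.98314368 * 0.46256472 = 2.2115


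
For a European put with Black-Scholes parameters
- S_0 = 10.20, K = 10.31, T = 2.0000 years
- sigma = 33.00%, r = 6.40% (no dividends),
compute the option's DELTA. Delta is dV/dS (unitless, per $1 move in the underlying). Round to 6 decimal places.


d1 = 0.4846326079; d2 = 0.0179421323
phi(d1) = 0.3547390197; exp(-qT) = 1.0000000000; exp(-rT) = 0.8798533791
N(-d1) = 0.3139684895
Delta = -exp(-qT) * N(-d1) = -1.0000000000 * 0.3139684895 = -0.313968

Answer: Delta = -0.313968


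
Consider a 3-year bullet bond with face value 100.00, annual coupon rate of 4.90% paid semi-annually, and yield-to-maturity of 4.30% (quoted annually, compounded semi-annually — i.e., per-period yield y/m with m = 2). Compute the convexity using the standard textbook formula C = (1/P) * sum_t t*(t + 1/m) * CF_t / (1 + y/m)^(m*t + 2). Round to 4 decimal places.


Coupon per period c = face * coupon_rate / m = 2.450000
Periods per year m = 2; per-period yield y/m = 0.021500
Number of cashflows N = 6
Cashflows (t years, CF_t, discount factor 1/(1+y/m)^(m*t), PV):
  t = 0.5000: CF_t = 2.450000, DF = 0.978953, PV = 2.398434
  t = 1.0000: CF_t = 2.450000, DF = 0.958348, PV = 2.347953
  t = 1.5000: CF_t = 2.450000, DF = 0.938177, PV = 2.298534
  t = 2.0000: CF_t = 2.450000, DF = 0.918431, PV = 2.250156
  t = 2.5000: CF_t = 2.450000, DF = 0.899100, PV = 2.202796
  t = 3.0000: CF_t = 102.450000, DF = 0.880177, PV = 90.174083
Price P = sum_t PV_t = 101.671956
Convexity numerator sum_t t*(t + 1/m) * CF_t / (1+y/m)^(m*t + 2):
  t = 0.5000: term = 1.149267
  t = 1.0000: term = 3.375234
  t = 1.5000: term = 6.608387
  t = 2.0000: term = 10.782162
  t = 2.5000: term = 15.832837
  t = 3.0000: term = 907.390638
Convexity = (1/P) * sum = 945.138526 / 101.671956 = 9.295961

Answer: Convexity = 9.2960


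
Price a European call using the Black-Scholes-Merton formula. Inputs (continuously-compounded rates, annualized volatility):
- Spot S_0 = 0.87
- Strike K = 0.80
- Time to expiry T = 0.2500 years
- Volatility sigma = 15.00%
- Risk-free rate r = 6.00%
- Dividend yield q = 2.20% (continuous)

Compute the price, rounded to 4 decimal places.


d1 = (ln(S/K) + (r - q + 0.5*sigma^2) * T) / (sigma * sqrt(T)) = 1.28258645
d2 = d1 - sigma * sqrt(T) = 1.20758645
exp(-rT) = 0.98511194; exp(-qT) = 0.99451510
C = S_0 * exp(-qT) * N(d1) - K * exp(-rT) * N(d2)
N(d1) = 0.90018150; N(d2) = 0.88639681
C = 0.8700 * 0.99451510 * 0.90018150 - 0.8000 * 0.98511194 * 0.88639681 = 0.0803

Answer: Price = 0.0803


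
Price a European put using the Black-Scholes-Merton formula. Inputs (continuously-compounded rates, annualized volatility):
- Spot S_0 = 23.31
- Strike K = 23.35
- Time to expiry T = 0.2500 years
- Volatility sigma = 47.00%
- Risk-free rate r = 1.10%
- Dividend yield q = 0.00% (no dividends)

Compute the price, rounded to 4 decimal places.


d1 = (ln(S/K) + (r - q + 0.5*sigma^2) * T) / (sigma * sqrt(T)) = 0.12190625
d2 = d1 - sigma * sqrt(T) = -0.11309375
exp(-rT) = 0.99725378; exp(-qT) = 1.00000000
P = K * exp(-rT) * N(-d2) - S_0 * exp(-qT) * N(-d1)
N(-d1) = 0.45148663; N(-d2) = 0.54502188
P = 23.3500 * 0.99725378 * 0.54502188 - 23.3100 * 1.00000000 * 0.45148663 = 2.1672

Answer: Price = 2.1672


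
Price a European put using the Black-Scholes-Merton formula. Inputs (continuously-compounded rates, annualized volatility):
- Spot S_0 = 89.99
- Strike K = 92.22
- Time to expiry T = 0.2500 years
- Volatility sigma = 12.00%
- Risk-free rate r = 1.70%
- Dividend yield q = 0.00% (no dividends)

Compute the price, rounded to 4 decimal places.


d1 = (ln(S/K) + (r - q + 0.5*sigma^2) * T) / (sigma * sqrt(T)) = -0.30714123
d2 = d1 - sigma * sqrt(T) = -0.36714123
exp(-rT) = 0.99575902; exp(-qT) = 1.00000000
P = K * exp(-rT) * N(-d2) - S_0 * exp(-qT) * N(-d1)
N(-d1) = 0.62063206; N(-d2) = 0.64324316
P = 92.2200 * 0.99575902 * 0.64324316 - 89.9900 * 1.00000000 * 0.62063206 = 3.2176

Answer: Price = 3.2176


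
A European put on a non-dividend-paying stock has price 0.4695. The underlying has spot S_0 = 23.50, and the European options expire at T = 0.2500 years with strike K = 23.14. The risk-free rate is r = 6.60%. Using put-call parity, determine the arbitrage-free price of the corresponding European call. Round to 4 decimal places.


Answer: Call price = 1.2082

Derivation:
Put-call parity: C - P = S_0 * exp(-qT) - K * exp(-rT).
S_0 * exp(-qT) = 23.5000 * 1.00000000 = 23.50000000
K * exp(-rT) = 23.1400 * 0.98363538 = 22.76132268
C = P + S*exp(-qT) - K*exp(-rT)
C = 0.4695 + 23.50000000 - 22.76132268 = 1.2082


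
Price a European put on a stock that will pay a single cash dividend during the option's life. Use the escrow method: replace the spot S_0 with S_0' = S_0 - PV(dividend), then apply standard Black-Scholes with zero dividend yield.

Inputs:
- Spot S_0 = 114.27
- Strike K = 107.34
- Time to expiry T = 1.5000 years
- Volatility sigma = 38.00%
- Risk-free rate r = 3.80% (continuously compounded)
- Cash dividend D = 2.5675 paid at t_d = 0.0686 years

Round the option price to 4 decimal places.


Answer: Price = 14.8633

Derivation:
PV(D) = D * exp(-r * t_d) = 2.5675 * 0.99739659 = 2.56081576
S_0' = S_0 - PV(D) = 114.2700 - 2.56081576 = 111.70918424
d1 = (ln(S_0'/K) + (r + sigma^2/2)*T) / (sigma*sqrt(T)) = 0.44090291
d2 = d1 - sigma*sqrt(T) = -0.02450014
exp(-rT) = 0.94459407
N(-d1) = 0.32964164; N(-d2) = 0.50977317
P = K * exp(-rT) * N(-d2) - S_0' * N(-d1) = 107.3400 * 0.94459407 * 0.50977317 - 111.70918424 * 0.32964164 = 14.8633


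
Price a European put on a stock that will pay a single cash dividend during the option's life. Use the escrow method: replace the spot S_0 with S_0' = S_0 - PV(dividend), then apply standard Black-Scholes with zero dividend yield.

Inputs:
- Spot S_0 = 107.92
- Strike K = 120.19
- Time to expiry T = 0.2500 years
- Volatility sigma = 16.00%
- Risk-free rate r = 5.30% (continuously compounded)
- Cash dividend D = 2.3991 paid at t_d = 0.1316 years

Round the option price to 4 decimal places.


Answer: Price = 13.3578

Derivation:
PV(D) = D * exp(-r * t_d) = 2.3991 * 0.99304947 = 2.38242498
S_0' = S_0 - PV(D) = 107.9200 - 2.38242498 = 105.53757502
d1 = (ln(S_0'/K) + (r + sigma^2/2)*T) / (sigma*sqrt(T)) = -1.41945966
d2 = d1 - sigma*sqrt(T) = -1.49945966
exp(-rT) = 0.98683739
N(-d1) = 0.92211748; N(-d2) = 0.93312279
P = K * exp(-rT) * N(-d2) - S_0' * N(-d1) = 120.1900 * 0.98683739 * 0.93312279 - 105.53757502 * 0.92211748 = 13.3578


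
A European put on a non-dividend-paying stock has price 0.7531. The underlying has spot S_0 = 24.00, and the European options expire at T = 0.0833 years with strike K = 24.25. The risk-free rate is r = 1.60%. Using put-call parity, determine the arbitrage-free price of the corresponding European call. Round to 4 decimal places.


Answer: Call price = 0.5354

Derivation:
Put-call parity: C - P = S_0 * exp(-qT) - K * exp(-rT).
S_0 * exp(-qT) = 24.0000 * 1.00000000 = 24.00000000
K * exp(-rT) = 24.2500 * 0.99866809 = 24.21770113
C = P + S*exp(-qT) - K*exp(-rT)
C = 0.7531 + 24.00000000 - 24.21770113 = 0.5354


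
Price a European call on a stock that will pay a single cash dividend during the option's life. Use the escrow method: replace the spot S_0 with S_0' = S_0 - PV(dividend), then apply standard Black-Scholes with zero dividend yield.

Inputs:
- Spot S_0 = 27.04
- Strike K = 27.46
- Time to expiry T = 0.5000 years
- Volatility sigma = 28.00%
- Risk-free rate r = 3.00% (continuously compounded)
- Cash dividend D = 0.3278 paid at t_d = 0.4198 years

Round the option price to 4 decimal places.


PV(D) = D * exp(-r * t_d) = 0.3278 * 0.98748497 = 0.32369757
S_0' = S_0 - PV(D) = 27.0400 - 0.32369757 = 26.71630243
d1 = (ln(S_0'/K) + (r + sigma^2/2)*T) / (sigma*sqrt(T)) = 0.03608041
d2 = d1 - sigma*sqrt(T) = -0.16190949
exp(-rT) = 0.98511194
N(d1) = 0.51439088; N(d2) = 0.43568856
C = S_0' * N(d1) - K * exp(-rT) * N(d2) = 26.71630243 * 0.51439088 - 27.4600 * 0.98511194 * 0.43568856 = 1.9567

Answer: Price = 1.9567


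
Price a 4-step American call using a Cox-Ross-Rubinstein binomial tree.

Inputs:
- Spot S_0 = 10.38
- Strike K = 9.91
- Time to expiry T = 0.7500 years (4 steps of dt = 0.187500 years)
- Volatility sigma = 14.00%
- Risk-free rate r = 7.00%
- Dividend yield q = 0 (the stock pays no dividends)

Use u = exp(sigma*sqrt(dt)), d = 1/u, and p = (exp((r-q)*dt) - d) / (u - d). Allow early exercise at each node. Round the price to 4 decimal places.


dt = T/N = 0.187500
u = exp(sigma*sqrt(dt)) = 1.062497; d = 1/u = 0.941179
p = (exp((r-q)*dt) - d) / (u - d) = 0.593749
Discount per step: exp(-r*dt) = 0.986961
Stock lattice S(k, i) with i counting down-moves:
  k=0: S(0,0) = 10.3800
  k=1: S(1,0) = 11.0287; S(1,1) = 9.7694
  k=2: S(2,0) = 11.7180; S(2,1) = 10.3800; S(2,2) = 9.1948
  k=3: S(3,0) = 12.4503; S(3,1) = 11.0287; S(3,2) = 9.7694; S(3,3) = 8.6539
  k=4: S(4,0) = 13.2284; S(4,1) = 11.7180; S(4,2) = 10.3800; S(4,3) = 9.1948; S(4,4) = 8.1449
Terminal payoffs V(N, i) = max(S_T - K, 0):
  V(4,0) = 3.318426; V(4,1) = 1.807980; V(4,2) = 0.470000; V(4,3) = 0.000000; V(4,4) = 0.000000
Backward induction: V(k, i) = exp(-r*dt) * [p * V(k+1, i) + (1-p) * V(k+1, i+1)]; then take max(V_cont, immediate exercise) for American.
  V(3,0) = exp(-r*dt) * [p*3.318426 + (1-p)*1.807980] = 2.669537; exercise = 2.540319; V(3,0) = max -> 2.669537
  V(3,1) = exp(-r*dt) * [p*1.807980 + (1-p)*0.470000] = 1.247938; exercise = 1.118719; V(3,1) = max -> 1.247938
  V(3,2) = exp(-r*dt) * [p*0.470000 + (1-p)*0.000000] = 0.275423; exercise = 0.000000; V(3,2) = max -> 0.275423
  V(3,3) = exp(-r*dt) * [p*0.000000 + (1-p)*0.000000] = 0.000000; exercise = 0.000000; V(3,3) = max -> 0.000000
  V(2,0) = exp(-r*dt) * [p*2.669537 + (1-p)*1.247938] = 2.064733; exercise = 1.807980; V(2,0) = max -> 2.064733
  V(2,1) = exp(-r*dt) * [p*1.247938 + (1-p)*0.275423] = 0.841732; exercise = 0.470000; V(2,1) = max -> 0.841732
  V(2,2) = exp(-r*dt) * [p*0.275423 + (1-p)*0.000000] = 0.161400; exercise = 0.000000; V(2,2) = max -> 0.161400
  V(1,0) = exp(-r*dt) * [p*2.064733 + (1-p)*0.841732] = 1.547444; exercise = 1.118719; V(1,0) = max -> 1.547444
  V(1,1) = exp(-r*dt) * [p*0.841732 + (1-p)*0.161400] = 0.557975; exercise = 0.000000; V(1,1) = max -> 0.557975
  V(0,0) = exp(-r*dt) * [p*1.547444 + (1-p)*0.557975] = 1.130535; exercise = 0.470000; V(0,0) = max -> 1.130535

Answer: Price = V(0,0) = 1.1305


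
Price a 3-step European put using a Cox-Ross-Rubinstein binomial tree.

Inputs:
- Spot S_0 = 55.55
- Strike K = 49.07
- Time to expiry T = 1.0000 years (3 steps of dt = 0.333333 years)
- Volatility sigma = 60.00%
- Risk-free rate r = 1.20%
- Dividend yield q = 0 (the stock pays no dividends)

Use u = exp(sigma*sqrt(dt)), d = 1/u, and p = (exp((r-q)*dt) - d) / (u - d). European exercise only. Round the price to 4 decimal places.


Answer: Price = V(0,0) = 9.7719

Derivation:
dt = T/N = 0.333333
u = exp(sigma*sqrt(dt)) = 1.413982; d = 1/u = 0.707222
p = (exp((r-q)*dt) - d) / (u - d) = 0.419924
Discount per step: exp(-r*dt) = 0.996008
Stock lattice S(k, i) with i counting down-moves:
  k=0: S(0,0) = 55.5500
  k=1: S(1,0) = 78.5467; S(1,1) = 39.2862
  k=2: S(2,0) = 111.0637; S(2,1) = 55.5500; S(2,2) = 27.7841
  k=3: S(3,0) = 157.0421; S(3,1) = 78.5467; S(3,2) = 39.2862; S(3,3) = 19.6495
Terminal payoffs V(N, i) = max(K - S_T, 0):
  V(3,0) = 0.000000; V(3,1) = 0.000000; V(3,2) = 9.783798; V(3,3) = 29.420478
Backward induction: V(k, i) = exp(-r*dt) * [p * V(k+1, i) + (1-p) * V(k+1, i+1)].
  V(2,0) = exp(-r*dt) * [p*0.000000 + (1-p)*0.000000] = 0.000000
  V(2,1) = exp(-r*dt) * [p*0.000000 + (1-p)*9.783798] = 5.652689
  V(2,2) = exp(-r*dt) * [p*9.783798 + (1-p)*29.420478] = 21.090032
  V(1,0) = exp(-r*dt) * [p*0.000000 + (1-p)*5.652689] = 3.265898
  V(1,1) = exp(-r*dt) * [p*5.652689 + (1-p)*21.090032] = 14.549205
  V(0,0) = exp(-r*dt) * [p*3.265898 + (1-p)*14.549205] = 9.771906


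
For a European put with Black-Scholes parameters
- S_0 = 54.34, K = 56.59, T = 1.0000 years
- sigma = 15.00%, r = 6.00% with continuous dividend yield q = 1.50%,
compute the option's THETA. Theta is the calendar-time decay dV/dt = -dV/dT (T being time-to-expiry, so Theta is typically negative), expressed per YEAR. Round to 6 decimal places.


Answer: Theta = -0.304190

Derivation:
d1 = 0.1045220856; d2 = -0.0454779144
phi(d1) = 0.3967690259; exp(-qT) = 0.9851119396; exp(-rT) = 0.9417645336
Theta = -S*exp(-qT)*phi(d1)*sigma/(2*sqrt(T)) + r*K*exp(-rT)*N(-d2) - q*S*exp(-qT)*N(-d1)
N(-d1) = 0.4583775212; N(-d2) = 0.5181368108; sqrt(T) = 1.0000000000
Term 1 = -54.3400 * 0.9851119396 * 0.3967690259 * 0.1500 / (2 * 1.0000000000) = -1.5929576925
Term 2 = 0.0600 * 56.5900 * 0.9417645336 * 0.5181368108 = 1.6568291355
Term 3 = -0.0150 * 54.3400 * 0.9851119396 * 0.4583775212 = -0.3680609880
Theta = -1.5929576925 + (1.6568291355) + (-0.3680609880) = -0.304190


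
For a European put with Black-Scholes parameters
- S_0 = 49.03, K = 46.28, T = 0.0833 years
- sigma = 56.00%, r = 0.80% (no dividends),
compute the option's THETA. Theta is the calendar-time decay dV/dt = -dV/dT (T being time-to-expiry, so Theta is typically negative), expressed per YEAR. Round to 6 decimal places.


Answer: Theta = -17.065464

Derivation:
d1 = 0.4420724886; d2 = 0.2804467481
phi(d1) = 0.3618040269; exp(-qT) = 1.0000000000; exp(-rT) = 0.9993338220
Theta = -S*exp(-qT)*phi(d1)*sigma/(2*sqrt(T)) + r*K*exp(-rT)*N(-d2) - q*S*exp(-qT)*N(-d1)
N(-d1) = 0.3292183759; N(-d2) = 0.3895673878; sqrt(T) = 0.2886173938
Term 1 = -49.0300 * 1.0000000000 * 0.3618040269 * 0.5600 / (2 * 0.2886173938) = -17.2096017412
Term 2 = 0.0080 * 46.2800 * 0.9993338220 * 0.3895673878 = 0.1441373445
Term 3 = 0 (no dividend yield, q = 0)
Theta = -17.2096017412 + (0.1441373445) + (0.0000000000) = -17.065464


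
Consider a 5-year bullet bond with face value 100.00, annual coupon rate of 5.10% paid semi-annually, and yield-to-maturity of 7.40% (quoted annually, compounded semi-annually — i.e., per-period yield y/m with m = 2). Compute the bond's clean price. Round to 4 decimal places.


Answer: Price = 90.5316

Derivation:
Coupon per period c = face * coupon_rate / m = 2.550000
Periods per year m = 2; per-period yield y/m = 0.037000
Number of cashflows N = 10
Cashflows (t years, CF_t, discount factor 1/(1+y/m)^(m*t), PV):
  t = 0.5000: CF_t = 2.550000, DF = 0.964320, PV = 2.459016
  t = 1.0000: CF_t = 2.550000, DF = 0.929913, PV = 2.371279
  t = 1.5000: CF_t = 2.550000, DF = 0.896734, PV = 2.286672
  t = 2.0000: CF_t = 2.550000, DF = 0.864739, PV = 2.205084
  t = 2.5000: CF_t = 2.550000, DF = 0.833885, PV = 2.126407
  t = 3.0000: CF_t = 2.550000, DF = 0.804132, PV = 2.050537
  t = 3.5000: CF_t = 2.550000, DF = 0.775441, PV = 1.977374
  t = 4.0000: CF_t = 2.550000, DF = 0.747773, PV = 1.906822
  t = 4.5000: CF_t = 2.550000, DF = 0.721093, PV = 1.838787
  t = 5.0000: CF_t = 102.550000, DF = 0.695364, PV = 71.309616
Price P = sum_t PV_t = 90.531595


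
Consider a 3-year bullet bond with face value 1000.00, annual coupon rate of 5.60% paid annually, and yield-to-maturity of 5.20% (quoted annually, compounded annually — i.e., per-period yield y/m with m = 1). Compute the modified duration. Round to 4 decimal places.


Coupon per period c = face * coupon_rate / m = 56.000000
Periods per year m = 1; per-period yield y/m = 0.052000
Number of cashflows N = 3
Cashflows (t years, CF_t, discount factor 1/(1+y/m)^(m*t), PV):
  t = 1.0000: CF_t = 56.000000, DF = 0.950570, PV = 53.231939
  t = 2.0000: CF_t = 56.000000, DF = 0.903584, PV = 50.600703
  t = 3.0000: CF_t = 1056.000000, DF = 0.858920, PV = 907.019656
Price P = sum_t PV_t = 1010.852298
First compute Macaulay numerator sum_t t * PV_t:
  t * PV_t at t = 1.0000: 53.231939
  t * PV_t at t = 2.0000: 101.201405
  t * PV_t at t = 3.0000: 2721.058968
Macaulay duration D = 2875.492312 / 1010.852298 = 2.844622
Modified duration = D / (1 + y/m) = 2.844622 / (1 + 0.052000) = 2.704013

Answer: Modified duration = 2.7040


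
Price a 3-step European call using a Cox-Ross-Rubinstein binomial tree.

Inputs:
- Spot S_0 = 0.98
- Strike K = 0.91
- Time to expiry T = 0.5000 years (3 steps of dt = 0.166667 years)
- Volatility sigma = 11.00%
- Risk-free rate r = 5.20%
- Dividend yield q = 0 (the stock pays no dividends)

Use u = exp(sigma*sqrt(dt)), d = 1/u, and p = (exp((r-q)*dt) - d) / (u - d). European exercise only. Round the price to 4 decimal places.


dt = T/N = 0.166667
u = exp(sigma*sqrt(dt)) = 1.045931; d = 1/u = 0.956086
p = (exp((r-q)*dt) - d) / (u - d) = 0.585657
Discount per step: exp(-r*dt) = 0.991371
Stock lattice S(k, i) with i counting down-moves:
  k=0: S(0,0) = 0.9800
  k=1: S(1,0) = 1.0250; S(1,1) = 0.9370
  k=2: S(2,0) = 1.0721; S(2,1) = 0.9800; S(2,2) = 0.8958
  k=3: S(3,0) = 1.1213; S(3,1) = 1.0250; S(3,2) = 0.9370; S(3,3) = 0.8565
Terminal payoffs V(N, i) = max(S_T - K, 0):
  V(3,0) = 0.211334; V(3,1) = 0.115012; V(3,2) = 0.026964; V(3,3) = 0.000000
Backward induction: V(k, i) = exp(-r*dt) * [p * V(k+1, i) + (1-p) * V(k+1, i+1)].
  V(2,0) = exp(-r*dt) * [p*0.211334 + (1-p)*0.115012] = 0.169945
  V(2,1) = exp(-r*dt) * [p*0.115012 + (1-p)*0.026964] = 0.077853
  V(2,2) = exp(-r*dt) * [p*0.026964 + (1-p)*0.000000] = 0.015656
  V(1,0) = exp(-r*dt) * [p*0.169945 + (1-p)*0.077853] = 0.130650
  V(1,1) = exp(-r*dt) * [p*0.077853 + (1-p)*0.015656] = 0.051632
  V(0,0) = exp(-r*dt) * [p*0.130650 + (1-p)*0.051632] = 0.097064

Answer: Price = V(0,0) = 0.0971


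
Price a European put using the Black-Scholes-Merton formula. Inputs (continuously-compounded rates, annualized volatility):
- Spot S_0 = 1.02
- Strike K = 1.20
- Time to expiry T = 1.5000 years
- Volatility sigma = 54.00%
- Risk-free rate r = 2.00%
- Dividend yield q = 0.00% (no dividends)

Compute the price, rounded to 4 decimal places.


Answer: Price = 0.3607

Derivation:
d1 = (ln(S/K) + (r - q + 0.5*sigma^2) * T) / (sigma * sqrt(T)) = 0.13030842
d2 = d1 - sigma * sqrt(T) = -0.53105381
exp(-rT) = 0.97044553; exp(-qT) = 1.00000000
P = K * exp(-rT) * N(-d2) - S_0 * exp(-qT) * N(-d1)
N(-d1) = 0.44816121; N(-d2) = 0.70230925
P = 1.2000 * 0.97044553 * 0.70230925 - 1.0200 * 1.00000000 * 0.44816121 = 0.3607


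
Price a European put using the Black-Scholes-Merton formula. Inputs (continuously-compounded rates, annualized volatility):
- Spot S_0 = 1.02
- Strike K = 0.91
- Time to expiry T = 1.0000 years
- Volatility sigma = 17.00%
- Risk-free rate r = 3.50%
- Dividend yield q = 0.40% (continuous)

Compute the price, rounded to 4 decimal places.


Answer: Price = 0.0175

Derivation:
d1 = (ln(S/K) + (r - q + 0.5*sigma^2) * T) / (sigma * sqrt(T)) = 0.93860769
d2 = d1 - sigma * sqrt(T) = 0.76860769
exp(-rT) = 0.96560542; exp(-qT) = 0.99600799
P = K * exp(-rT) * N(-d2) - S_0 * exp(-qT) * N(-d1)
N(-d1) = 0.17396610; N(-d2) = 0.22106312
P = 0.9100 * 0.96560542 * 0.22106312 - 1.0200 * 0.99600799 * 0.17396610 = 0.0175


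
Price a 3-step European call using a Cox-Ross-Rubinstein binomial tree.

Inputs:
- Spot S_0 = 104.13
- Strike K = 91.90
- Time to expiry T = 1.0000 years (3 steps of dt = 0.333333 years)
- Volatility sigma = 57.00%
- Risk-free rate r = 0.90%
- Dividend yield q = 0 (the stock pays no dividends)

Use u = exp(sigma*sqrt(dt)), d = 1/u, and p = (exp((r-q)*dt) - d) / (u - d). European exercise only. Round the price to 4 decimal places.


dt = T/N = 0.333333
u = exp(sigma*sqrt(dt)) = 1.389702; d = 1/u = 0.719579
p = (exp((r-q)*dt) - d) / (u - d) = 0.422946
Discount per step: exp(-r*dt) = 0.997004
Stock lattice S(k, i) with i counting down-moves:
  k=0: S(0,0) = 104.1300
  k=1: S(1,0) = 144.7097; S(1,1) = 74.9297
  k=2: S(2,0) = 201.1034; S(2,1) = 104.1300; S(2,2) = 53.9178
  k=3: S(3,0) = 279.4739; S(3,1) = 144.7097; S(3,2) = 74.9297; S(3,3) = 38.7981
Terminal payoffs V(N, i) = max(S_T - K, 0):
  V(3,0) = 187.573948; V(3,1) = 52.809715; V(3,2) = 0.000000; V(3,3) = 0.000000
Backward induction: V(k, i) = exp(-r*dt) * [p * V(k+1, i) + (1-p) * V(k+1, i+1)].
  V(2,0) = exp(-r*dt) * [p*187.573948 + (1-p)*52.809715] = 109.478731
  V(2,1) = exp(-r*dt) * [p*52.809715 + (1-p)*0.000000] = 22.268733
  V(2,2) = exp(-r*dt) * [p*0.000000 + (1-p)*0.000000] = 0.000000
  V(1,0) = exp(-r*dt) * [p*109.478731 + (1-p)*22.268733] = 58.976626
  V(1,1) = exp(-r*dt) * [p*22.268733 + (1-p)*0.000000] = 9.390250
  V(0,0) = exp(-r*dt) * [p*58.976626 + (1-p)*9.390250] = 30.271641

Answer: Price = V(0,0) = 30.2716


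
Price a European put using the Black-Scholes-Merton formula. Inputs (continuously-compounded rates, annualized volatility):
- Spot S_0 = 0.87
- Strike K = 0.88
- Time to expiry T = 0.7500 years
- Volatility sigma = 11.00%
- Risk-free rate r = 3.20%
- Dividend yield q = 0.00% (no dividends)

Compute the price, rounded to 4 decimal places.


d1 = (ln(S/K) + (r - q + 0.5*sigma^2) * T) / (sigma * sqrt(T)) = 0.17959587
d2 = d1 - sigma * sqrt(T) = 0.08433307
exp(-rT) = 0.97628571; exp(-qT) = 1.00000000
P = K * exp(-rT) * N(-d2) - S_0 * exp(-qT) * N(-d1)
N(-d1) = 0.42873492; N(-d2) = 0.46639581
P = 0.8800 * 0.97628571 * 0.46639581 - 0.8700 * 1.00000000 * 0.42873492 = 0.0277

Answer: Price = 0.0277


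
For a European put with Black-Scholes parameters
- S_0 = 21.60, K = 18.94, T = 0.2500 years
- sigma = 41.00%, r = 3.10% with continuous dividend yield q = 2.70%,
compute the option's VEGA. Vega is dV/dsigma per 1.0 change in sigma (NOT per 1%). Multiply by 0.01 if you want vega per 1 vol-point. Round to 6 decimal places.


d1 = 0.7484376924; d2 = 0.5434376924
phi(d1) = 0.3014901230; exp(-qT) = 0.9932727301; exp(-rT) = 0.9922799538
Vega = S * exp(-qT) * phi(d1) * sqrt(T) = 21.6000 * 0.9932727301 * 0.3014901230 * 0.5000000000 = 3.234189

Answer: Vega = 3.234189


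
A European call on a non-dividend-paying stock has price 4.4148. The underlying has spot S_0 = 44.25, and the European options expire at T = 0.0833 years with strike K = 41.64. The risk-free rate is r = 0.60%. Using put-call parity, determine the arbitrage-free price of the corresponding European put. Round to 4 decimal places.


Put-call parity: C - P = S_0 * exp(-qT) - K * exp(-rT).
S_0 * exp(-qT) = 44.2500 * 1.00000000 = 44.25000000
K * exp(-rT) = 41.6400 * 0.99950032 = 41.61919353
P = C - S*exp(-qT) + K*exp(-rT)
P = 4.4148 - 44.25000000 + 41.61919353 = 1.7840

Answer: Put price = 1.7840


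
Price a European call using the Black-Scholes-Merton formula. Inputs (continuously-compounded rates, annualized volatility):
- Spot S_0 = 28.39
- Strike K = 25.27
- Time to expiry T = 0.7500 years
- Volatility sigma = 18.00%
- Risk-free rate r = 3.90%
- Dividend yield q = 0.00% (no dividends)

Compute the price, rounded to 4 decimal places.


d1 = (ln(S/K) + (r - q + 0.5*sigma^2) * T) / (sigma * sqrt(T)) = 1.01240967
d2 = d1 - sigma * sqrt(T) = 0.85652510
exp(-rT) = 0.97117364; exp(-qT) = 1.00000000
C = S_0 * exp(-qT) * N(d1) - K * exp(-rT) * N(d2)
N(d1) = 0.84432889; N(d2) = 0.80414630
C = 28.3900 * 1.00000000 * 0.84432889 - 25.2700 * 0.97117364 * 0.80414630 = 4.2355

Answer: Price = 4.2355


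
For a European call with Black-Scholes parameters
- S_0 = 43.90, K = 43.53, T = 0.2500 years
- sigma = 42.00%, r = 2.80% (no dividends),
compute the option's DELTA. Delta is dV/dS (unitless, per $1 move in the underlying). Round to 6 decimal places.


d1 = 0.1786379263; d2 = -0.0313620737
phi(d1) = 0.3926273689; exp(-qT) = 1.0000000000; exp(-rT) = 0.9930244429
N(d1) = 0.5708889937
Delta = exp(-qT) * N(d1) = 1.0000000000 * 0.5708889937 = 0.570889

Answer: Delta = 0.570889


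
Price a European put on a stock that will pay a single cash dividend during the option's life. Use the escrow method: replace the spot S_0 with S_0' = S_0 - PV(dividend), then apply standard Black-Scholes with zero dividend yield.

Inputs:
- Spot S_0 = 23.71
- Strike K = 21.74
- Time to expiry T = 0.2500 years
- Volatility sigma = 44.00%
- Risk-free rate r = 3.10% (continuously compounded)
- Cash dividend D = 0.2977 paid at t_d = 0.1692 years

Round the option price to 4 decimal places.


Answer: Price = 1.1837

Derivation:
PV(D) = D * exp(-r * t_d) = 0.2977 * 0.99476853 = 0.29614259
S_0' = S_0 - PV(D) = 23.7100 - 0.29614259 = 23.41385741
d1 = (ln(S_0'/K) + (r + sigma^2/2)*T) / (sigma*sqrt(T)) = 0.48238256
d2 = d1 - sigma*sqrt(T) = 0.26238256
exp(-rT) = 0.99227995
N(-d1) = 0.31476711; N(-d2) = 0.39651326
P = K * exp(-rT) * N(-d2) - S_0' * N(-d1) = 21.7400 * 0.99227995 * 0.39651326 - 23.41385741 * 0.31476711 = 1.1837


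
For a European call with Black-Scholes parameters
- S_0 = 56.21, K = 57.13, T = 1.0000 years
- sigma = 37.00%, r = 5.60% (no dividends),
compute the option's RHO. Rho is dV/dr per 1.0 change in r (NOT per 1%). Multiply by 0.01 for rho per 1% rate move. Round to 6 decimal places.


d1 = 0.2924737953; d2 = -0.0775262047
phi(d1) = 0.3822390833; exp(-qT) = 1.0000000000; exp(-rT) = 0.9455391359
N(d2) = 0.4691024729
Rho = K*T*exp(-rT)*N(d2) = 57.1300 * 1.0000 * 0.9455391359 * 0.4691024729 = 25.340283

Answer: Rho = 25.340283


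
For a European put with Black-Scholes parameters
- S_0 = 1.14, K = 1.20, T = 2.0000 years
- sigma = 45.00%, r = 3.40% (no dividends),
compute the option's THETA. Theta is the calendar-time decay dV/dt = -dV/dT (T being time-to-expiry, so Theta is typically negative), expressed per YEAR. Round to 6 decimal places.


Answer: Theta = -0.044753

Derivation:
d1 = 0.3444501067; d2 = -0.2919459964
phi(d1) = 0.3759641555; exp(-qT) = 1.0000000000; exp(-rT) = 0.9342604736
Theta = -S*exp(-qT)*phi(d1)*sigma/(2*sqrt(T)) + r*K*exp(-rT)*N(-d2) - q*S*exp(-qT)*N(-d1)
N(-d1) = 0.3652539059; N(-d2) = 0.6148360427; sqrt(T) = 1.4142135624
Term 1 = -1.1400 * 1.0000000000 * 0.3759641555 * 0.4500 / (2 * 1.4142135624) = -0.0681897052
Term 2 = 0.0340 * 1.2000 * 0.9342604736 * 0.6148360427 = 0.0234362141
Term 3 = 0 (no dividend yield, q = 0)
Theta = -0.0681897052 + (0.0234362141) + (0.0000000000) = -0.044753


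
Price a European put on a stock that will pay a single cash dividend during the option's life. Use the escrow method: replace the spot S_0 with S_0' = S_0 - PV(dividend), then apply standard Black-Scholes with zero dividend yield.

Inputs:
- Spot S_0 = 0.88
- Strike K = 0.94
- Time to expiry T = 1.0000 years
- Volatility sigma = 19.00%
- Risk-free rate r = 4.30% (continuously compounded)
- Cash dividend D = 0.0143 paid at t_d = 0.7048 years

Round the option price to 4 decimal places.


Answer: Price = 0.0854

Derivation:
PV(D) = D * exp(-r * t_d) = 0.0143 * 0.97014823 = 0.01387312
S_0' = S_0 - PV(D) = 0.8800 - 0.01387312 = 0.86612688
d1 = (ln(S_0'/K) + (r + sigma^2/2)*T) / (sigma*sqrt(T)) = -0.10946560
d2 = d1 - sigma*sqrt(T) = -0.29946560
exp(-rT) = 0.95791139
N(-d1) = 0.54358340; N(-d2) = 0.61770759
P = K * exp(-rT) * N(-d2) - S_0' * N(-d1) = 0.9400 * 0.95791139 * 0.61770759 - 0.86612688 * 0.54358340 = 0.0854


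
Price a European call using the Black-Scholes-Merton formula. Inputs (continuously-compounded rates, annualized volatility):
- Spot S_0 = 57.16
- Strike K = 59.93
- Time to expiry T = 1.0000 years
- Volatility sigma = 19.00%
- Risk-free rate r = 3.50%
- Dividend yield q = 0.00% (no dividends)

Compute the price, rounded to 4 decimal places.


Answer: Price = 4.0077

Derivation:
d1 = (ln(S/K) + (r - q + 0.5*sigma^2) * T) / (sigma * sqrt(T)) = 0.03014283
d2 = d1 - sigma * sqrt(T) = -0.15985717
exp(-rT) = 0.96560542; exp(-qT) = 1.00000000
C = S_0 * exp(-qT) * N(d1) - K * exp(-rT) * N(d2)
N(d1) = 0.51202343; N(d2) = 0.43649680
C = 57.1600 * 1.00000000 * 0.51202343 - 59.9300 * 0.96560542 * 0.43649680 = 4.0077


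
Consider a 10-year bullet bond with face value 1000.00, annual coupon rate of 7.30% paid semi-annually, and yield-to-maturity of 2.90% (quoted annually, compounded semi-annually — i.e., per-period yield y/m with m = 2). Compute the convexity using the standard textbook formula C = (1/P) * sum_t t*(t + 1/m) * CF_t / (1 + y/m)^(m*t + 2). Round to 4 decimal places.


Coupon per period c = face * coupon_rate / m = 36.500000
Periods per year m = 2; per-period yield y/m = 0.014500
Number of cashflows N = 20
Cashflows (t years, CF_t, discount factor 1/(1+y/m)^(m*t), PV):
  t = 0.5000: CF_t = 36.500000, DF = 0.985707, PV = 35.978314
  t = 1.0000: CF_t = 36.500000, DF = 0.971619, PV = 35.464085
  t = 1.5000: CF_t = 36.500000, DF = 0.957732, PV = 34.957206
  t = 2.0000: CF_t = 36.500000, DF = 0.944043, PV = 34.457571
  t = 2.5000: CF_t = 36.500000, DF = 0.930550, PV = 33.965077
  t = 3.0000: CF_t = 36.500000, DF = 0.917250, PV = 33.479623
  t = 3.5000: CF_t = 36.500000, DF = 0.904140, PV = 33.001107
  t = 4.0000: CF_t = 36.500000, DF = 0.891217, PV = 32.529430
  t = 4.5000: CF_t = 36.500000, DF = 0.878479, PV = 32.064495
  t = 5.0000: CF_t = 36.500000, DF = 0.865923, PV = 31.606205
  t = 5.5000: CF_t = 36.500000, DF = 0.853547, PV = 31.154465
  t = 6.0000: CF_t = 36.500000, DF = 0.841347, PV = 30.709182
  t = 6.5000: CF_t = 36.500000, DF = 0.829322, PV = 30.270263
  t = 7.0000: CF_t = 36.500000, DF = 0.817469, PV = 29.837618
  t = 7.5000: CF_t = 36.500000, DF = 0.805785, PV = 29.411156
  t = 8.0000: CF_t = 36.500000, DF = 0.794268, PV = 28.990789
  t = 8.5000: CF_t = 36.500000, DF = 0.782916, PV = 28.576431
  t = 9.0000: CF_t = 36.500000, DF = 0.771726, PV = 28.167995
  t = 9.5000: CF_t = 36.500000, DF = 0.760696, PV = 27.765397
  t = 10.0000: CF_t = 1036.500000, DF = 0.749823, PV = 777.191924
Price P = sum_t PV_t = 1379.578334
Convexity numerator sum_t t*(t + 1/m) * CF_t / (1+y/m)^(m*t + 2):
  t = 0.5000: term = 17.478603
  t = 1.0000: term = 51.686356
  t = 1.5000: term = 101.895232
  t = 2.0000: term = 167.398114
  t = 2.5000: term = 247.508301
  t = 3.0000: term = 341.559015
  t = 3.5000: term = 448.902928
  t = 4.0000: term = 568.911688
  t = 4.5000: term = 700.975465
  t = 5.0000: term = 844.502504
  t = 5.5000: term = 998.918684
  t = 6.0000: term = 1163.667091
  t = 6.5000: term = 1338.207596
  t = 7.0000: term = 1522.016449
  t = 7.5000: term = 1714.585875
  t = 8.0000: term = 1915.423681
  t = 8.5000: term = 2124.052875
  t = 9.0000: term = 2340.011285
  t = 9.5000: term = 2562.851196
  t = 10.0000: term = 79289.097647
Convexity = (1/P) * sum = 98459.650584 / 1379.578334 = 71.369380

Answer: Convexity = 71.3694


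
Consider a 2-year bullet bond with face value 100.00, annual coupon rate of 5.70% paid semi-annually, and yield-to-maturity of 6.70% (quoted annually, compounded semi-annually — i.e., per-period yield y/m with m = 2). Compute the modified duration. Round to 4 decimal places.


Coupon per period c = face * coupon_rate / m = 2.850000
Periods per year m = 2; per-period yield y/m = 0.033500
Number of cashflows N = 4
Cashflows (t years, CF_t, discount factor 1/(1+y/m)^(m*t), PV):
  t = 0.5000: CF_t = 2.850000, DF = 0.967586, PV = 2.757620
  t = 1.0000: CF_t = 2.850000, DF = 0.936222, PV = 2.668234
  t = 1.5000: CF_t = 2.850000, DF = 0.905876, PV = 2.581745
  t = 2.0000: CF_t = 102.850000, DF = 0.876512, PV = 90.149303
Price P = sum_t PV_t = 98.156902
First compute Macaulay numerator sum_t t * PV_t:
  t * PV_t at t = 0.5000: 1.378810
  t * PV_t at t = 1.0000: 2.668234
  t * PV_t at t = 1.5000: 3.872618
  t * PV_t at t = 2.0000: 180.298606
Macaulay duration D = 188.218267 / 98.156902 = 1.917525
Modified duration = D / (1 + y/m) = 1.917525 / (1 + 0.033500) = 1.855370

Answer: Modified duration = 1.8554


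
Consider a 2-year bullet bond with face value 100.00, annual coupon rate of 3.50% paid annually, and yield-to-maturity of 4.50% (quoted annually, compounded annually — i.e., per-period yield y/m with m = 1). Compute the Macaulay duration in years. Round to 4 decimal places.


Coupon per period c = face * coupon_rate / m = 3.500000
Periods per year m = 1; per-period yield y/m = 0.045000
Number of cashflows N = 2
Cashflows (t years, CF_t, discount factor 1/(1+y/m)^(m*t), PV):
  t = 1.0000: CF_t = 3.500000, DF = 0.956938, PV = 3.349282
  t = 2.0000: CF_t = 103.500000, DF = 0.915730, PV = 94.778050
Price P = sum_t PV_t = 98.127332
Macaulay numerator sum_t t * PV_t:
  t * PV_t at t = 1.0000: 3.349282
  t * PV_t at t = 2.0000: 189.556100
Macaulay duration D = (sum_t t * PV_t) / P = 192.905382 / 98.127332 = 1.965868

Answer: Macaulay duration = 1.9659 years


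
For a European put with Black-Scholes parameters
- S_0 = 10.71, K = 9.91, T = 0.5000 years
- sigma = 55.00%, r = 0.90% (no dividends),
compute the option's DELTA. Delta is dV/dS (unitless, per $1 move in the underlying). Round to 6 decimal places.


d1 = 0.4056441116; d2 = 0.0167353819
phi(d1) = 0.3674338025; exp(-qT) = 1.0000000000; exp(-rT) = 0.9955101098
N(-d1) = 0.3425020562
Delta = -exp(-qT) * N(-d1) = -1.0000000000 * 0.3425020562 = -0.342502

Answer: Delta = -0.342502


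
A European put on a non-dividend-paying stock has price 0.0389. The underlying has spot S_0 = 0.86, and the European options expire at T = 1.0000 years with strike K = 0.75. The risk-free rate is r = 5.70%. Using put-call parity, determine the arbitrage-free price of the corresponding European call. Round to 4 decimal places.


Put-call parity: C - P = S_0 * exp(-qT) - K * exp(-rT).
S_0 * exp(-qT) = 0.8600 * 1.00000000 = 0.86000000
K * exp(-rT) = 0.7500 * 0.94459407 = 0.70844555
C = P + S*exp(-qT) - K*exp(-rT)
C = 0.0389 + 0.86000000 - 0.70844555 = 0.1905

Answer: Call price = 0.1905


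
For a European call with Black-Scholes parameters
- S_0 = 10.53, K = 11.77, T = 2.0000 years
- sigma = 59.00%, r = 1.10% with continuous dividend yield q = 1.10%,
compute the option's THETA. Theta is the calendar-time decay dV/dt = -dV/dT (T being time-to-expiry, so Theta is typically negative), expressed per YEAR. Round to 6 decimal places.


Answer: Theta = -0.790926

Derivation:
d1 = 0.2837708259; d2 = -0.5506151759
phi(d1) = 0.3831987580; exp(-qT) = 0.9782402351; exp(-rT) = 0.9782402351
Theta = -S*exp(-qT)*phi(d1)*sigma/(2*sqrt(T)) - r*K*exp(-rT)*N(d2) + q*S*exp(-qT)*N(d1)
N(d1) = 0.6117069933; N(d2) = 0.2909487517; sqrt(T) = 1.4142135624
Term 1 = -10.5300 * 0.9782402351 * 0.3831987580 * 0.5900 / (2 * 1.4142135624) = -0.8233888915
Term 2 = -0.0110 * 11.7700 * 0.9782402351 * 0.2909487517 = -0.0368494634
Term 3 = 0.0110 * 10.5300 * 0.9782402351 * 0.6117069933 = 0.0693122542
Theta = -0.8233888915 + (-0.0368494634) + (0.0693122542) = -0.790926
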